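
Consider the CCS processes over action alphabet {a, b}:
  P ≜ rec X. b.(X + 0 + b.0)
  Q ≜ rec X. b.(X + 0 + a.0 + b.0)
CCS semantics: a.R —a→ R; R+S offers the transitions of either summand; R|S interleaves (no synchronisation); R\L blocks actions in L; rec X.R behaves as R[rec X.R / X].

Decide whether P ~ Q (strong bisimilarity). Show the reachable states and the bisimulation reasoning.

NO

P's transition system — 3 states:
  s0 = rec X. b.(X + 0 + b.0) :: =b=> s1
  s1 = (rec X. b.(X + 0 + b.0)) + 0 + b.0 :: =b=> s1, =b=> s2
  s2 = 0 :: deadlocked
Q's transition system — 3 states:
  t0 = rec X. b.(X + 0 + a.0 + b.0) :: =b=> t1
  t1 = (rec X. b.(X + 0 + a.0 + b.0)) + 0 + a.0 + b.0 :: =a=> t2, =b=> t1, =b=> t2
  t2 = 0 :: deadlocked
Coarsest stable partition (strong bisimilarity classes):
  B0 = {s0}
  B1 = {s1}
  B2 = {s2, t2}
  B3 = {t0}
  B4 = {t1}
s0 ∈ B0, t0 ∈ B3 → different blocks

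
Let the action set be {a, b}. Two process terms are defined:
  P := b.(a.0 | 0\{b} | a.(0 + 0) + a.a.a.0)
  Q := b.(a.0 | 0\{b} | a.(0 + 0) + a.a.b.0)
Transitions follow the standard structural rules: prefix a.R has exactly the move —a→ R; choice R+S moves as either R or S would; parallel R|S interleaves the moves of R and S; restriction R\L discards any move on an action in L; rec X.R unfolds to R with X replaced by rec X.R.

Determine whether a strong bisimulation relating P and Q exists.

Reachable graph of P (8 states):
  u0 = b.(a.0 | 0\{b} | a.(0 + 0) + a.a.a.0) has moves —b→ u1
  u1 = a.0 | 0\{b} | a.(0 + 0) + a.a.a.0 has moves —a→ u2, —a→ u3, —a→ u4
  u2 = 0 | 0\{b} | a.(0 + 0) has moves —a→ u5
  u3 = a.0 | 0\{b} | (0 + 0) has moves —a→ u5
  u4 = a.a.0 has moves —a→ u6
  u5 = 0 | 0\{b} | (0 + 0) has moves deadlocked
  u6 = a.0 has moves —a→ u7
  u7 = 0 has moves deadlocked
Reachable graph of Q (8 states):
  v0 = b.(a.0 | 0\{b} | a.(0 + 0) + a.a.b.0) has moves —b→ v1
  v1 = a.0 | 0\{b} | a.(0 + 0) + a.a.b.0 has moves —a→ v2, —a→ v3, —a→ v4
  v2 = 0 | 0\{b} | a.(0 + 0) has moves —a→ v5
  v3 = a.0 | 0\{b} | (0 + 0) has moves —a→ v5
  v4 = a.b.0 has moves —a→ v6
  v5 = 0 | 0\{b} | (0 + 0) has moves deadlocked
  v6 = b.0 has moves —b→ v7
  v7 = 0 has moves deadlocked
Coarsest stable partition (strong bisimilarity classes):
  B0 = {u0}
  B1 = {u1}
  B2 = {u4}
  B3 = {u2, u3, u6, v2, v3}
  B4 = {u5, u7, v5, v7}
  B5 = {v0}
  B6 = {v1}
  B7 = {v4}
  B8 = {v6}
u0 ∈ B0, v0 ∈ B5 → different blocks

NO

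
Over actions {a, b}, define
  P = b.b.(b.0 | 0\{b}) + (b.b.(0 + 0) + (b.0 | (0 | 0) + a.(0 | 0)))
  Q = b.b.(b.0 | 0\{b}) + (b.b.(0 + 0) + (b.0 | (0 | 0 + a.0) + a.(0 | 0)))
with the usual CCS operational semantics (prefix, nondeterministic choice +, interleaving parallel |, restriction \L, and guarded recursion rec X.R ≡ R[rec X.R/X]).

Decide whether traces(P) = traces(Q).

NO — witness ⟨ab⟩

Reachable graph of P (8 states):
  u0 = b.b.(b.0 | 0\{b}) + (b.b.(0 + 0) + (b.0 | (0 | 0) + a.(0 | 0))) :: -a-> u1, -b-> u2, -b-> u3, -b-> u4
  u1 = 0 | 0 :: ∅
  u2 = 0 | (0 | 0) :: ∅
  u3 = b.(0 + 0) :: -b-> u5
  u4 = b.(b.0 | 0\{b}) :: -b-> u6
  u5 = 0 + 0 :: ∅
  u6 = b.0 | 0\{b} :: -b-> u7
  u7 = 0 | 0\{b} :: ∅
Reachable graph of Q (9 states):
  v0 = b.b.(b.0 | 0\{b}) + (b.b.(0 + 0) + (b.0 | (0 | 0 + a.0) + a.(0 | 0))) :: -a-> v1, -a-> v2, -b-> v3, -b-> v4, -b-> v5
  v1 = 0 | 0 :: ∅
  v2 = b.0 | 0 :: -b-> v1
  v3 = 0 | (0 | 0 + a.0) :: -a-> v1
  v4 = b.(0 + 0) :: -b-> v6
  v5 = b.(b.0 | 0\{b}) :: -b-> v7
  v6 = 0 + 0 :: ∅
  v7 = b.0 | 0\{b} :: -b-> v8
  v8 = 0 | 0\{b} :: ∅
Executing ab from Q (initial set {v0}):
  after a @ step 1: {v1, v2}
  after b @ step 2: {v1}
  ✓ Q
Executing ab from P (initial set {u0}):
  after a @ step 1: {u1}
  after b @ step 2: ∅  — P cannot continue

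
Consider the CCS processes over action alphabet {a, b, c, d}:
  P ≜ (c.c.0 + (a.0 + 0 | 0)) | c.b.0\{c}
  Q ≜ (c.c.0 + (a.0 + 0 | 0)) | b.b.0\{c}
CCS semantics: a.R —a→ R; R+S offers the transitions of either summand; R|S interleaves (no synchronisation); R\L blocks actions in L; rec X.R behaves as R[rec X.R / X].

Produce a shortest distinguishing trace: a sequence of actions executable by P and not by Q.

P's transition system — 9 states:
  p0 = (c.c.0 + (a.0 + 0 | 0)) | c.b.0\{c} → —a→ p1, —c→ p2, —c→ p3
  p1 = 0 | c.b.0\{c} → —c→ p4
  p2 = (c.c.0 + (a.0 + 0 | 0)) | b.0\{c} → —a→ p4, —b→ p5, —c→ p6
  p3 = c.0 | c.b.0\{c} → —c→ p1, —c→ p6
  p4 = 0 | b.0\{c} → —b→ p7
  p5 = (c.c.0 + (a.0 + 0 | 0)) | 0\{c} → —a→ p7, —c→ p8
  p6 = c.0 | b.0\{c} → —b→ p8, —c→ p4
  p7 = 0 | 0\{c} → stopped
  p8 = c.0 | 0\{c} → —c→ p7
Q's transition system — 9 states:
  q0 = (c.c.0 + (a.0 + 0 | 0)) | b.b.0\{c} → —a→ q1, —b→ q2, —c→ q3
  q1 = 0 | b.b.0\{c} → —b→ q4
  q2 = (c.c.0 + (a.0 + 0 | 0)) | b.0\{c} → —a→ q4, —b→ q5, —c→ q6
  q3 = c.0 | b.b.0\{c} → —b→ q6, —c→ q1
  q4 = 0 | b.0\{c} → —b→ q7
  q5 = (c.c.0 + (a.0 + 0 | 0)) | 0\{c} → —a→ q7, —c→ q8
  q6 = c.0 | b.0\{c} → —b→ q8, —c→ q4
  q7 = 0 | 0\{c} → stopped
  q8 = c.0 | 0\{c} → —c→ q7
Run σ = ⟨ac⟩ on P: start {p0}
  [1] a ⇒ {p1}
  [2] c ⇒ {p4}
  P completes σ.
Run σ = ⟨ac⟩ on Q: start {q0}
  [1] a ⇒ {q1}
  [2] c ⇒ no successor for Q

ac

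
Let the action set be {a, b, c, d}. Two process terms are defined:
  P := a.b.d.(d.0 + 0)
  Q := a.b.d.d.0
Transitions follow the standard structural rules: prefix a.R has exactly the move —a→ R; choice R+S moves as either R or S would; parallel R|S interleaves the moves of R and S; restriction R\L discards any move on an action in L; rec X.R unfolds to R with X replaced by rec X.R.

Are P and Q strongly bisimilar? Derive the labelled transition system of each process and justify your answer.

P ~ Q

Reachable graph of P (5 states):
  u0 = a.b.d.(d.0 + 0) ⊢ =a=> u1
  u1 = b.d.(d.0 + 0) ⊢ =b=> u2
  u2 = d.(d.0 + 0) ⊢ =d=> u3
  u3 = d.0 + 0 ⊢ =d=> u4
  u4 = 0 ⊢ deadlocked
Reachable graph of Q (5 states):
  v0 = a.b.d.d.0 ⊢ =a=> v1
  v1 = b.d.d.0 ⊢ =b=> v2
  v2 = d.d.0 ⊢ =d=> v3
  v3 = d.0 ⊢ =d=> v4
  v4 = 0 ⊢ deadlocked
Coarsest stable partition (strong bisimilarity classes):
  B0 = {u0, v0}
  B1 = {u1, v1}
  B2 = {u2, v2}
  B3 = {u3, v3}
  B4 = {u4, v4}
u0 ∈ B0, v0 ∈ B0 → same block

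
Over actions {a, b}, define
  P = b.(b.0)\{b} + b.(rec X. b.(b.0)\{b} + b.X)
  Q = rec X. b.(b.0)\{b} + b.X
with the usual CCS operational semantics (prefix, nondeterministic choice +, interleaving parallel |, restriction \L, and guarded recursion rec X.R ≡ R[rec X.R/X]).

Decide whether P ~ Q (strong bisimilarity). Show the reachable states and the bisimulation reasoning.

LTS(P): 3 reachable states
  u0 = b.(b.0)\{b} + b.(rec X. b.(b.0)\{b} + b.X) ⊢ =b=> u1, =b=> u2
  u1 = (b.0)\{b} ⊢ ·
  u2 = rec X. b.(b.0)\{b} + b.X ⊢ =b=> u1, =b=> u2
LTS(Q): 2 reachable states
  v0 = rec X. b.(b.0)\{b} + b.X ⊢ =b=> v0, =b=> v1
  v1 = (b.0)\{b} ⊢ ·
Bisimilarity quotient blocks:
  B0 = {u0, u2, v0}
  B1 = {u1, v1}
u0 ∈ B0, v0 ∈ B0 → same block

P ~ Q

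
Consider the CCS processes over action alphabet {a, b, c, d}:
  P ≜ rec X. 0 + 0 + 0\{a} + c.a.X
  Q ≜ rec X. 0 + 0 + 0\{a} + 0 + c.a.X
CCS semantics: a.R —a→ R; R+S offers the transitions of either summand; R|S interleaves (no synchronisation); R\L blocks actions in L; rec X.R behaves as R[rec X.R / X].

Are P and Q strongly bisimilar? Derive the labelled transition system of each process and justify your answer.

Reachable graph of P (2 states):
  s0 = rec X. 0 + 0 + 0\{a} + c.a.X → —c→ s1
  s1 = a.(rec X. 0 + 0 + 0\{a} + c.a.X) → —a→ s0
Reachable graph of Q (2 states):
  t0 = rec X. 0 + 0 + 0\{a} + 0 + c.a.X → —c→ t1
  t1 = a.(rec X. 0 + 0 + 0\{a} + 0 + c.a.X) → —a→ t0
Coarsest stable partition (strong bisimilarity classes):
  B0 = {s0, t0}
  B1 = {s1, t1}
s0 ∈ B0, t0 ∈ B0 → same block

YES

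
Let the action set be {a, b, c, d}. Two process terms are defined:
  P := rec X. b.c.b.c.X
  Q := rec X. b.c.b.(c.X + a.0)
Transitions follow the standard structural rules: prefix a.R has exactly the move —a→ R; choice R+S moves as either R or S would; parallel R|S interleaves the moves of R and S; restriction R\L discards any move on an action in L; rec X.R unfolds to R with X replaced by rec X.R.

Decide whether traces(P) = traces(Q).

trace-distinct — witness ⟨bcba⟩

LTS(P): 4 reachable states
  p0 = rec X. b.c.b.c.X ⊢ --b--▸ p1
  p1 = c.b.c.(rec X. b.c.b.c.X) ⊢ --c--▸ p2
  p2 = b.c.(rec X. b.c.b.c.X) ⊢ --b--▸ p3
  p3 = c.(rec X. b.c.b.c.X) ⊢ --c--▸ p0
LTS(Q): 5 reachable states
  q0 = rec X. b.c.b.(c.X + a.0) ⊢ --b--▸ q1
  q1 = c.b.(c.(rec X. b.c.b.(c.X + a.0)) + a.0) ⊢ --c--▸ q2
  q2 = b.(c.(rec X. b.c.b.(c.X + a.0)) + a.0) ⊢ --b--▸ q3
  q3 = c.(rec X. b.c.b.(c.X + a.0)) + a.0 ⊢ --a--▸ q4, --c--▸ q0
  q4 = 0 ⊢ stopped
Executing bcba from Q (initial set {q0}):
  after b @ step 1: {q1}
  after c @ step 2: {q2}
  after b @ step 3: {q3}
  after a @ step 4: {q4}
  Q completes σ.
Executing bcba from P (initial set {p0}):
  after b @ step 1: {p1}
  after c @ step 2: {p2}
  after b @ step 3: {p3}
  after a @ step 4: ∅  — P cannot continue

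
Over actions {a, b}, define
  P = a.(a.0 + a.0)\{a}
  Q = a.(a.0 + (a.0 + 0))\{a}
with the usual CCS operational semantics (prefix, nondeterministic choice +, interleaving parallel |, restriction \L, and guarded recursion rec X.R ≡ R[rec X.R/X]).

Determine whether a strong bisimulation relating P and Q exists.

P ~ Q

LTS(P): 2 reachable states
  s0 = a.(a.0 + a.0)\{a} → =a=> s1
  s1 = (a.0 + a.0)\{a} → ·
LTS(Q): 2 reachable states
  t0 = a.(a.0 + (a.0 + 0))\{a} → =a=> t1
  t1 = (a.0 + (a.0 + 0))\{a} → ·
Bisimilarity quotient blocks:
  B0 = {s0, t0}
  B1 = {s1, t1}
s0 ∈ B0, t0 ∈ B0 → same block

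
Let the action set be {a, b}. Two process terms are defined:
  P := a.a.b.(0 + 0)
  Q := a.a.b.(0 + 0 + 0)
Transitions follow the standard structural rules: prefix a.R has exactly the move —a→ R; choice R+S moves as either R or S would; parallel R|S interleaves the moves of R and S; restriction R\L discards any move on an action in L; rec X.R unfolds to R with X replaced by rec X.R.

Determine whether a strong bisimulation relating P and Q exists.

Reachable graph of P (4 states):
  p0 = a.a.b.(0 + 0) | ··a··> p1
  p1 = a.b.(0 + 0) | ··a··> p2
  p2 = b.(0 + 0) | ··b··> p3
  p3 = 0 + 0 | (no moves)
Reachable graph of Q (4 states):
  q0 = a.a.b.(0 + 0 + 0) | ··a··> q1
  q1 = a.b.(0 + 0 + 0) | ··a··> q2
  q2 = b.(0 + 0 + 0) | ··b··> q3
  q3 = 0 + 0 + 0 | (no moves)
Bisimilarity quotient blocks:
  B0 = {p0, q0}
  B1 = {p1, q1}
  B2 = {p2, q2}
  B3 = {p3, q3}
p0 ∈ B0, q0 ∈ B0 → same block

P ~ Q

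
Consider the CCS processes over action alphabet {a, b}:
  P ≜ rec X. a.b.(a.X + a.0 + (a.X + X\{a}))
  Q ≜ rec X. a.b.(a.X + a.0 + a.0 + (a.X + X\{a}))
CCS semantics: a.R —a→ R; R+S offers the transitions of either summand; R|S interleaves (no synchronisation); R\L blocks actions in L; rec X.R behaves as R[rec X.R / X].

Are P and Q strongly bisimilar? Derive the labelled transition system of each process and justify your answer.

P ~ Q

P's transition system — 4 states:
  u0 = rec X. a.b.(a.X + a.0 + (a.X + X\{a})) ⊢ --a--▸ u1
  u1 = b.(a.(rec X. a.b.(a.X + a.0 + (a.X + X\{a}))) + a.0 + (a.(rec X. a.b.(a.X + a.0 + (a.X + X\{a}))) + (rec X. a.b.(a.X + a.0 + (a.X + X\{a})))\{a})) ⊢ --b--▸ u2
  u2 = a.(rec X. a.b.(a.X + a.0 + (a.X + X\{a}))) + a.0 + (a.(rec X. a.b.(a.X + a.0 + (a.X + X\{a}))) + (rec X. a.b.(a.X + a.0 + (a.X + X\{a})))\{a}) ⊢ --a--▸ u0, --a--▸ u3
  u3 = 0 ⊢ (no moves)
Q's transition system — 4 states:
  v0 = rec X. a.b.(a.X + a.0 + a.0 + (a.X + X\{a})) ⊢ --a--▸ v1
  v1 = b.(a.(rec X. a.b.(a.X + a.0 + a.0 + (a.X + X\{a}))) + a.0 + a.0 + (a.(rec X. a.b.(a.X + a.0 + a.0 + (a.X + X\{a}))) + (rec X. a.b.(a.X + a.0 + a.0 + (a.X + X\{a})))\{a})) ⊢ --b--▸ v2
  v2 = a.(rec X. a.b.(a.X + a.0 + a.0 + (a.X + X\{a}))) + a.0 + a.0 + (a.(rec X. a.b.(a.X + a.0 + a.0 + (a.X + X\{a}))) + (rec X. a.b.(a.X + a.0 + a.0 + (a.X + X\{a})))\{a}) ⊢ --a--▸ v0, --a--▸ v3
  v3 = 0 ⊢ (no moves)
Partition-refinement fixed point:
  B0 = {u0, v0}
  B1 = {u1, v1}
  B2 = {u2, v2}
  B3 = {u3, v3}
u0 ∈ B0, v0 ∈ B0 → same block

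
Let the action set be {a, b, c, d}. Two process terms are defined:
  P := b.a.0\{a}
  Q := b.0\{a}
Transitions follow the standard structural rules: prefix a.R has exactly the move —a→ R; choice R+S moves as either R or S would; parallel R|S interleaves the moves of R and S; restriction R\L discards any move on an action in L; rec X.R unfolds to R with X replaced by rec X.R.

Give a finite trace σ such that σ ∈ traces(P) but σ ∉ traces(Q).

ba

Reachable graph of P (3 states):
  u0 = b.a.0\{a} ⊢ ··b··> u1
  u1 = a.0\{a} ⊢ ··a··> u2
  u2 = 0\{a} ⊢ (no moves)
Reachable graph of Q (2 states):
  v0 = b.0\{a} ⊢ ··b··> v1
  v1 = 0\{a} ⊢ (no moves)
Run σ = ⟨ba⟩ on P: start {u0}
  step 1 (b): {u1}
  step 2 (a): {u2}
  P completes σ.
Run σ = ⟨ba⟩ on Q: start {v0}
  step 1 (b): {v1}
  step 2 (a): ∅ (Q stuck)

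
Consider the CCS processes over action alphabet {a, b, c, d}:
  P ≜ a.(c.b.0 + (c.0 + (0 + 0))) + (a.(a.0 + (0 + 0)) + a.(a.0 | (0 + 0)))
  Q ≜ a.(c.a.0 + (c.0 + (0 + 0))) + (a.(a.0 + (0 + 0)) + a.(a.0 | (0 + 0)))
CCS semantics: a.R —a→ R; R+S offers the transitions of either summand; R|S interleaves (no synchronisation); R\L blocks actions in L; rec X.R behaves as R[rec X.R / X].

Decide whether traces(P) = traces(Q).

traces(P) ≠ traces(Q) — witness ⟨acb⟩

Reachable graph of P (7 states):
  p0 = a.(c.b.0 + (c.0 + (0 + 0))) + (a.(a.0 + (0 + 0)) + a.(a.0 | (0 + 0))) | =a=> p1, =a=> p2, =a=> p3
  p1 = a.0 + (0 + 0) | =a=> p4
  p2 = a.0 | (0 + 0) | =a=> p5
  p3 = c.b.0 + (c.0 + (0 + 0)) | =c=> p4, =c=> p6
  p4 = 0 | ∅
  p5 = 0 | (0 + 0) | ∅
  p6 = b.0 | =b=> p4
Reachable graph of Q (7 states):
  q0 = a.(c.a.0 + (c.0 + (0 + 0))) + (a.(a.0 + (0 + 0)) + a.(a.0 | (0 + 0))) | =a=> q1, =a=> q2, =a=> q3
  q1 = a.0 + (0 + 0) | =a=> q4
  q2 = a.0 | (0 + 0) | =a=> q5
  q3 = c.a.0 + (c.0 + (0 + 0)) | =c=> q4, =c=> q6
  q4 = 0 | ∅
  q5 = 0 | (0 + 0) | ∅
  q6 = a.0 | =a=> q4
Run σ = ⟨acb⟩ on P: start {p0}
  step 1 (a): {p1, p2, p3}
  step 2 (c): {p4, p6}
  step 3 (b): {p4}
  ✓ P
Run σ = ⟨acb⟩ on Q: start {q0}
  step 1 (a): {q1, q2, q3}
  step 2 (c): {q4, q6}
  step 3 (b): no successor for Q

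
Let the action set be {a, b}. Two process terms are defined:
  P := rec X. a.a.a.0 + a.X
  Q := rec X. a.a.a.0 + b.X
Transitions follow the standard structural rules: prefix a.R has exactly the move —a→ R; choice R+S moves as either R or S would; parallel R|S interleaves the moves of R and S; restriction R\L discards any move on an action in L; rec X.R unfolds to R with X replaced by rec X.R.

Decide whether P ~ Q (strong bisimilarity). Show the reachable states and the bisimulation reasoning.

Reachable graph of P (4 states):
  s0 = rec X. a.a.a.0 + a.X ⊢ =a=> s0, =a=> s1
  s1 = a.a.0 ⊢ =a=> s2
  s2 = a.0 ⊢ =a=> s3
  s3 = 0 ⊢ (no moves)
Reachable graph of Q (4 states):
  t0 = rec X. a.a.a.0 + b.X ⊢ =a=> t1, =b=> t0
  t1 = a.a.0 ⊢ =a=> t2
  t2 = a.0 ⊢ =a=> t3
  t3 = 0 ⊢ (no moves)
Coarsest stable partition (strong bisimilarity classes):
  B0 = {s0}
  B1 = {s1, t1}
  B2 = {s2, t2}
  B3 = {s3, t3}
  B4 = {t0}
s0 ∈ B0, t0 ∈ B4 → different blocks

P ≁ Q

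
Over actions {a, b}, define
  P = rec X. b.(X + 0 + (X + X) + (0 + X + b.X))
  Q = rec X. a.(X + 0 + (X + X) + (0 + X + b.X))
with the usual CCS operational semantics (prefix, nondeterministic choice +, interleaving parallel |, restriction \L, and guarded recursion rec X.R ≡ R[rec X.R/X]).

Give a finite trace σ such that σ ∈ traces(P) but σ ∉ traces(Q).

b

Reachable graph of P (2 states):
  m0 = rec X. b.(X + 0 + (X + X) + (0 + X + b.X)) has moves -b-> m1
  m1 = (rec X. b.(X + 0 + (X + X) + (0 + X + b.X))) + 0 + ((rec X. b.(X + 0 + (X + X) + (0 + X + b.X))) + (rec X. b.(X + 0 + (X + X) + (0 + X + b.X)))) + (0 + (rec X. b.(X + 0 + (X + X) + (0 + X + b.X))) + b.(rec X. b.(X + 0 + (X + X) + (0 + X + b.X)))) has moves -b-> m0, -b-> m1
Reachable graph of Q (2 states):
  n0 = rec X. a.(X + 0 + (X + X) + (0 + X + b.X)) has moves -a-> n1
  n1 = (rec X. a.(X + 0 + (X + X) + (0 + X + b.X))) + 0 + ((rec X. a.(X + 0 + (X + X) + (0 + X + b.X))) + (rec X. a.(X + 0 + (X + X) + (0 + X + b.X)))) + (0 + (rec X. a.(X + 0 + (X + X) + (0 + X + b.X))) + b.(rec X. a.(X + 0 + (X + X) + (0 + X + b.X)))) has moves -a-> n1, -b-> n0
Trace ⟨b⟩ through P, begin at {m0}:
  step 1 (b): {m1}
  ✓ P
Trace ⟨b⟩ through Q, begin at {n0}:
  step 1 (b): no successor for Q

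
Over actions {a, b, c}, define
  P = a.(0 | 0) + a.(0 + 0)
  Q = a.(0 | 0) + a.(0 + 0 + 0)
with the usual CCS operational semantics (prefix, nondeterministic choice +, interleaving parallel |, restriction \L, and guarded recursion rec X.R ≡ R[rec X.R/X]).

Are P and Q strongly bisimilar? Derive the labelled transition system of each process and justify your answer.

P's transition system — 3 states:
  m0 = a.(0 | 0) + a.(0 + 0) has moves --a--▸ m1, --a--▸ m2
  m1 = 0 + 0 has moves (no moves)
  m2 = 0 | 0 has moves (no moves)
Q's transition system — 3 states:
  n0 = a.(0 | 0) + a.(0 + 0 + 0) has moves --a--▸ n1, --a--▸ n2
  n1 = 0 + 0 + 0 has moves (no moves)
  n2 = 0 | 0 has moves (no moves)
Coarsest stable partition (strong bisimilarity classes):
  B0 = {m0, n0}
  B1 = {m1, m2, n1, n2}
m0 ∈ B0, n0 ∈ B0 → same block

YES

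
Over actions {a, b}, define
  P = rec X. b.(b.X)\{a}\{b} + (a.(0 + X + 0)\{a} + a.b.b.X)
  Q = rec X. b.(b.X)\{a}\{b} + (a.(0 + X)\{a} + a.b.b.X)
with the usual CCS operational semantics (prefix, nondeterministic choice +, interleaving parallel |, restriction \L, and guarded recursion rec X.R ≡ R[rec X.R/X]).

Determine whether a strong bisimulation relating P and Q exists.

P's transition system — 6 states:
  p0 = rec X. b.(b.X)\{a}\{b} + (a.(0 + X + 0)\{a} + a.b.b.X) :: ··a··> p1, ··a··> p2, ··b··> p3
  p1 = (0 + (rec X. b.(b.X)\{a}\{b} + (a.(0 + X + 0)\{a} + a.b.b.X)) + 0)\{a} :: ··b··> p4
  p2 = b.b.(rec X. b.(b.X)\{a}\{b} + (a.(0 + X + 0)\{a} + a.b.b.X)) :: ··b··> p5
  p3 = (b.(rec X. b.(b.X)\{a}\{b} + (a.(0 + X + 0)\{a} + a.b.b.X)))\{a}\{b} :: deadlocked
  p4 = (b.(rec X. b.(b.X)\{a}\{b} + (a.(0 + X + 0)\{a} + a.b.b.X)))\{a}\{b}\{a} :: deadlocked
  p5 = b.(rec X. b.(b.X)\{a}\{b} + (a.(0 + X + 0)\{a} + a.b.b.X)) :: ··b··> p0
Q's transition system — 6 states:
  q0 = rec X. b.(b.X)\{a}\{b} + (a.(0 + X)\{a} + a.b.b.X) :: ··a··> q1, ··a··> q2, ··b··> q3
  q1 = (0 + (rec X. b.(b.X)\{a}\{b} + (a.(0 + X)\{a} + a.b.b.X)))\{a} :: ··b··> q4
  q2 = b.b.(rec X. b.(b.X)\{a}\{b} + (a.(0 + X)\{a} + a.b.b.X)) :: ··b··> q5
  q3 = (b.(rec X. b.(b.X)\{a}\{b} + (a.(0 + X)\{a} + a.b.b.X)))\{a}\{b} :: deadlocked
  q4 = (b.(rec X. b.(b.X)\{a}\{b} + (a.(0 + X)\{a} + a.b.b.X)))\{a}\{b}\{a} :: deadlocked
  q5 = b.(rec X. b.(b.X)\{a}\{b} + (a.(0 + X)\{a} + a.b.b.X)) :: ··b··> q0
Bisimilarity quotient blocks:
  B0 = {p0, q0}
  B1 = {p3, p4, q3, q4}
  B2 = {p2, q2}
  B3 = {p5, q5}
  B4 = {p1, q1}
p0 ∈ B0, q0 ∈ B0 → same block

bisimilar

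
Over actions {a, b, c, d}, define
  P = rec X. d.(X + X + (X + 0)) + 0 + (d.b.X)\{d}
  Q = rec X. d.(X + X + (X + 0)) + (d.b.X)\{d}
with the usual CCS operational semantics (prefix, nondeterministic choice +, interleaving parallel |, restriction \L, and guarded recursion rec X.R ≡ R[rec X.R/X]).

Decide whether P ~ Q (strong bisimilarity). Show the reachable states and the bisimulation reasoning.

Reachable graph of P (2 states):
  u0 = rec X. d.(X + X + (X + 0)) + 0 + (d.b.X)\{d} → —d→ u1
  u1 = (rec X. d.(X + X + (X + 0)) + 0 + (d.b.X)\{d}) + (rec X. d.(X + X + (X + 0)) + 0 + (d.b.X)\{d}) + ((rec X. d.(X + X + (X + 0)) + 0 + (d.b.X)\{d}) + 0) → —d→ u1
Reachable graph of Q (2 states):
  v0 = rec X. d.(X + X + (X + 0)) + (d.b.X)\{d} → —d→ v1
  v1 = (rec X. d.(X + X + (X + 0)) + (d.b.X)\{d}) + (rec X. d.(X + X + (X + 0)) + (d.b.X)\{d}) + ((rec X. d.(X + X + (X + 0)) + (d.b.X)\{d}) + 0) → —d→ v1
Partition-refinement fixed point:
  B0 = {u0, u1, v0, v1}
u0 ∈ B0, v0 ∈ B0 → same block

YES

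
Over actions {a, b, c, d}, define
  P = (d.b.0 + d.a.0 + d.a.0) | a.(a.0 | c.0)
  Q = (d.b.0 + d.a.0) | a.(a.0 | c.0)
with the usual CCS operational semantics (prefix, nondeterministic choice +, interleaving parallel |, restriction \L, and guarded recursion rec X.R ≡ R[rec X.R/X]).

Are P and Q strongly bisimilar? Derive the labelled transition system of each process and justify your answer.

P ~ Q

Reachable graph of P (20 states):
  p0 = (d.b.0 + d.a.0 + d.a.0) | a.(a.0 | c.0) has moves =a=> p1, =d=> p2, =d=> p3
  p1 = (d.b.0 + d.a.0 + d.a.0) | (a.0 | c.0) has moves =a=> p4, =c=> p5, =d=> p6, =d=> p7
  p2 = a.0 | a.(a.0 | c.0) has moves =a=> p6, =a=> p8
  p3 = b.0 | a.(a.0 | c.0) has moves =a=> p7, =b=> p8
  p4 = (d.b.0 + d.a.0 + d.a.0) | (0 | c.0) has moves =c=> p9, =d=> p10, =d=> p11
  p5 = (d.b.0 + d.a.0 + d.a.0) | (a.0 | 0) has moves =a=> p9, =d=> p12, =d=> p13
  p6 = a.0 | (a.0 | c.0) has moves =a=> p10, =a=> p14, =c=> p12
  p7 = b.0 | (a.0 | c.0) has moves =a=> p11, =b=> p14, =c=> p13
  p8 = 0 | a.(a.0 | c.0) has moves =a=> p14
  p9 = (d.b.0 + d.a.0 + d.a.0) | (0 | 0) has moves =d=> p15, =d=> p16
  p10 = a.0 | (0 | c.0) has moves =a=> p17, =c=> p15
  p11 = b.0 | (0 | c.0) has moves =b=> p17, =c=> p16
  p12 = a.0 | (a.0 | 0) has moves =a=> p15, =a=> p18
  p13 = b.0 | (a.0 | 0) has moves =a=> p16, =b=> p18
  p14 = 0 | (a.0 | c.0) has moves =a=> p17, =c=> p18
  p15 = a.0 | (0 | 0) has moves =a=> p19
  p16 = b.0 | (0 | 0) has moves =b=> p19
  p17 = 0 | (0 | c.0) has moves =c=> p19
  p18 = 0 | (a.0 | 0) has moves =a=> p19
  p19 = 0 | (0 | 0) has moves (no moves)
Reachable graph of Q (20 states):
  q0 = (d.b.0 + d.a.0) | a.(a.0 | c.0) has moves =a=> q1, =d=> q2, =d=> q3
  q1 = (d.b.0 + d.a.0) | (a.0 | c.0) has moves =a=> q4, =c=> q5, =d=> q6, =d=> q7
  q2 = a.0 | a.(a.0 | c.0) has moves =a=> q6, =a=> q8
  q3 = b.0 | a.(a.0 | c.0) has moves =a=> q7, =b=> q8
  q4 = (d.b.0 + d.a.0) | (0 | c.0) has moves =c=> q9, =d=> q10, =d=> q11
  q5 = (d.b.0 + d.a.0) | (a.0 | 0) has moves =a=> q9, =d=> q12, =d=> q13
  q6 = a.0 | (a.0 | c.0) has moves =a=> q10, =a=> q14, =c=> q12
  q7 = b.0 | (a.0 | c.0) has moves =a=> q11, =b=> q14, =c=> q13
  q8 = 0 | a.(a.0 | c.0) has moves =a=> q14
  q9 = (d.b.0 + d.a.0) | (0 | 0) has moves =d=> q15, =d=> q16
  q10 = a.0 | (0 | c.0) has moves =a=> q17, =c=> q15
  q11 = b.0 | (0 | c.0) has moves =b=> q17, =c=> q16
  q12 = a.0 | (a.0 | 0) has moves =a=> q15, =a=> q18
  q13 = b.0 | (a.0 | 0) has moves =a=> q16, =b=> q18
  q14 = 0 | (a.0 | c.0) has moves =a=> q17, =c=> q18
  q15 = a.0 | (0 | 0) has moves =a=> q19
  q16 = b.0 | (0 | 0) has moves =b=> q19
  q17 = 0 | (0 | c.0) has moves =c=> q19
  q18 = 0 | (a.0 | 0) has moves =a=> q19
  q19 = 0 | (0 | 0) has moves (no moves)
Coarsest stable partition (strong bisimilarity classes):
  B0 = {p0, q0}
  B1 = {p2, q2}
  B2 = {p6, q6}
  B3 = {p12, q12}
  B4 = {p15, p18, q15, q18}
  B5 = {p19, q19}
  B6 = {p10, p14, q10, q14}
  B7 = {p17, q17}
  B8 = {p8, q8}
  B9 = {p1, q1}
  B10 = {p7, q7}
  B11 = {p11, q11}
  B12 = {p16, q16}
  B13 = {p13, q13}
  B14 = {p5, q5}
  B15 = {p9, q9}
  B16 = {p4, q4}
  B17 = {p3, q3}
p0 ∈ B0, q0 ∈ B0 → same block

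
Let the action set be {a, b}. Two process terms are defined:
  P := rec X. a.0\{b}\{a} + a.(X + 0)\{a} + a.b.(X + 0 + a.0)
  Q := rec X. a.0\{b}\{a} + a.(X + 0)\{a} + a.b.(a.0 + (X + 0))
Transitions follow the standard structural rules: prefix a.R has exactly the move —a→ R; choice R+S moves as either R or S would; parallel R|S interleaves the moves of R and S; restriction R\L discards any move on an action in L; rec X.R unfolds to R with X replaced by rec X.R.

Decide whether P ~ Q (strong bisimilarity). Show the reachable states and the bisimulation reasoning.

P ~ Q

LTS(P): 6 reachable states
  u0 = rec X. a.0\{b}\{a} + a.(X + 0)\{a} + a.b.(X + 0 + a.0) → --a--▸ u1, --a--▸ u2, --a--▸ u3
  u1 = ((rec X. a.0\{b}\{a} + a.(X + 0)\{a} + a.b.(X + 0 + a.0)) + 0)\{a} → stopped
  u2 = 0\{b}\{a} → stopped
  u3 = b.((rec X. a.0\{b}\{a} + a.(X + 0)\{a} + a.b.(X + 0 + a.0)) + 0 + a.0) → --b--▸ u4
  u4 = (rec X. a.0\{b}\{a} + a.(X + 0)\{a} + a.b.(X + 0 + a.0)) + 0 + a.0 → --a--▸ u1, --a--▸ u2, --a--▸ u3, --a--▸ u5
  u5 = 0 → stopped
LTS(Q): 6 reachable states
  v0 = rec X. a.0\{b}\{a} + a.(X + 0)\{a} + a.b.(a.0 + (X + 0)) → --a--▸ v1, --a--▸ v2, --a--▸ v3
  v1 = ((rec X. a.0\{b}\{a} + a.(X + 0)\{a} + a.b.(a.0 + (X + 0))) + 0)\{a} → stopped
  v2 = 0\{b}\{a} → stopped
  v3 = b.(a.0 + ((rec X. a.0\{b}\{a} + a.(X + 0)\{a} + a.b.(a.0 + (X + 0))) + 0)) → --b--▸ v4
  v4 = a.0 + ((rec X. a.0\{b}\{a} + a.(X + 0)\{a} + a.b.(a.0 + (X + 0))) + 0) → --a--▸ v1, --a--▸ v2, --a--▸ v3, --a--▸ v5
  v5 = 0 → stopped
Bisimilarity quotient blocks:
  B0 = {u0, u4, v0, v4}
  B1 = {u1, u2, u5, v1, v2, v5}
  B2 = {u3, v3}
u0 ∈ B0, v0 ∈ B0 → same block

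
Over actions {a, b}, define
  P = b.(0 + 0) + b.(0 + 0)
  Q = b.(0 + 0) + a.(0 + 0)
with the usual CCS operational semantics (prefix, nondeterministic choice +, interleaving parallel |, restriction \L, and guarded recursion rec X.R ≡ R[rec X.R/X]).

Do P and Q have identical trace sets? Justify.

traces(P) ≠ traces(Q) — witness ⟨a⟩

LTS(P): 2 reachable states
  u0 = b.(0 + 0) + b.(0 + 0) | -b-> u1
  u1 = 0 + 0 | ·
LTS(Q): 2 reachable states
  v0 = b.(0 + 0) + a.(0 + 0) | -a-> v1, -b-> v1
  v1 = 0 + 0 | ·
Trace ⟨a⟩ through Q, begin at {v0}:
  step 1 (a): {v1}
  Q completes σ.
Trace ⟨a⟩ through P, begin at {u0}:
  step 1 (a): ∅ (P stuck)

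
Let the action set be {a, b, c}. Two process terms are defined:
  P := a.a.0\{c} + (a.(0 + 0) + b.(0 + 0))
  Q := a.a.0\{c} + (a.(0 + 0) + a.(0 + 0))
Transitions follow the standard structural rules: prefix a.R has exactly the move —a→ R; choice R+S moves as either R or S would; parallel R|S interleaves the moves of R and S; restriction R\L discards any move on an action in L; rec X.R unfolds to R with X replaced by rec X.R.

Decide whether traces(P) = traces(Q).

NO — witness ⟨b⟩

LTS(P): 4 reachable states
  p0 = a.a.0\{c} + (a.(0 + 0) + b.(0 + 0)) → =a=> p1, =a=> p2, =b=> p1
  p1 = 0 + 0 → deadlocked
  p2 = a.0\{c} → =a=> p3
  p3 = 0\{c} → deadlocked
LTS(Q): 4 reachable states
  q0 = a.a.0\{c} + (a.(0 + 0) + a.(0 + 0)) → =a=> q1, =a=> q2
  q1 = 0 + 0 → deadlocked
  q2 = a.0\{c} → =a=> q3
  q3 = 0\{c} → deadlocked
Run σ = ⟨b⟩ on P: start {p0}
  after b @ step 1: {p1}
  ✓ P
Run σ = ⟨b⟩ on Q: start {q0}
  after b @ step 1: ∅  — Q cannot continue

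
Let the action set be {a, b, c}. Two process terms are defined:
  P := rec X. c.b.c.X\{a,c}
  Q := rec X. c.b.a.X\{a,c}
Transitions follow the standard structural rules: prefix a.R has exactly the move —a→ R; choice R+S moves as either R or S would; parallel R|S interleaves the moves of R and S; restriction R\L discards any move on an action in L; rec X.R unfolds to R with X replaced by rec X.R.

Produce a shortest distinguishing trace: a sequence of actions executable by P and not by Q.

cbc

LTS(P): 4 reachable states
  s0 = rec X. c.b.c.X\{a,c} has moves -c-> s1
  s1 = b.c.(rec X. c.b.c.X\{a,c})\{a,c} has moves -b-> s2
  s2 = c.(rec X. c.b.c.X\{a,c})\{a,c} has moves -c-> s3
  s3 = (rec X. c.b.c.X\{a,c})\{a,c} has moves ∅
LTS(Q): 4 reachable states
  t0 = rec X. c.b.a.X\{a,c} has moves -c-> t1
  t1 = b.a.(rec X. c.b.a.X\{a,c})\{a,c} has moves -b-> t2
  t2 = a.(rec X. c.b.a.X\{a,c})\{a,c} has moves -a-> t3
  t3 = (rec X. c.b.a.X\{a,c})\{a,c} has moves ∅
Executing cbc from P (initial set {s0}):
  step 1 (c): {s1}
  step 2 (b): {s2}
  step 3 (c): {s3}
  ✓ P
Executing cbc from Q (initial set {t0}):
  step 1 (c): {t1}
  step 2 (b): {t2}
  step 3 (c): ∅ (Q stuck)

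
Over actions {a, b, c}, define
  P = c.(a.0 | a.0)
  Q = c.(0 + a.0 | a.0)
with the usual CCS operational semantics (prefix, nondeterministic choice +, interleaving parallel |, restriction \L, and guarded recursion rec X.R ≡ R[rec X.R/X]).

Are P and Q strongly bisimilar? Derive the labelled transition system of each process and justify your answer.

bisimilar

P's transition system — 5 states:
  u0 = c.(a.0 | a.0) has moves —c→ u1
  u1 = a.0 | a.0 has moves —a→ u2, —a→ u3
  u2 = 0 | a.0 has moves —a→ u4
  u3 = a.0 | 0 has moves —a→ u4
  u4 = 0 | 0 has moves ∅
Q's transition system — 5 states:
  v0 = c.(0 + a.0 | a.0) has moves —c→ v1
  v1 = 0 + a.0 | a.0 has moves —a→ v2, —a→ v3
  v2 = 0 | a.0 has moves —a→ v4
  v3 = a.0 | 0 has moves —a→ v4
  v4 = 0 | 0 has moves ∅
Coarsest stable partition (strong bisimilarity classes):
  B0 = {u0, v0}
  B1 = {u1, v1}
  B2 = {u2, u3, v2, v3}
  B3 = {u4, v4}
u0 ∈ B0, v0 ∈ B0 → same block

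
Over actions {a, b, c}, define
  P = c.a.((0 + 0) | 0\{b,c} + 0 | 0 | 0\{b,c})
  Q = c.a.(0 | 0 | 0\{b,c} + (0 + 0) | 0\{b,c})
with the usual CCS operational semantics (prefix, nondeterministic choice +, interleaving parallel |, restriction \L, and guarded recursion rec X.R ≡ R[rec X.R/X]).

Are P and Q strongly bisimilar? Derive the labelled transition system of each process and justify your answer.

Reachable graph of P (3 states):
  s0 = c.a.((0 + 0) | 0\{b,c} + 0 | 0 | 0\{b,c}) | -c-> s1
  s1 = a.((0 + 0) | 0\{b,c} + 0 | 0 | 0\{b,c}) | -a-> s2
  s2 = (0 + 0) | 0\{b,c} + 0 | 0 | 0\{b,c} | ∅
Reachable graph of Q (3 states):
  t0 = c.a.(0 | 0 | 0\{b,c} + (0 + 0) | 0\{b,c}) | -c-> t1
  t1 = a.(0 | 0 | 0\{b,c} + (0 + 0) | 0\{b,c}) | -a-> t2
  t2 = 0 | 0 | 0\{b,c} + (0 + 0) | 0\{b,c} | ∅
Bisimilarity quotient blocks:
  B0 = {s0, t0}
  B1 = {s1, t1}
  B2 = {s2, t2}
s0 ∈ B0, t0 ∈ B0 → same block

P ~ Q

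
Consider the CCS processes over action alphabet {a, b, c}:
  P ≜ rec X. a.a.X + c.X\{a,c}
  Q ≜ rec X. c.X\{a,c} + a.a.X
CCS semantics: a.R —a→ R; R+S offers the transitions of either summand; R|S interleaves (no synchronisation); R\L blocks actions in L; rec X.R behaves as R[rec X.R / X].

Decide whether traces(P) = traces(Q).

LTS(P): 3 reachable states
  p0 = rec X. a.a.X + c.X\{a,c} has moves -a-> p1, -c-> p2
  p1 = a.(rec X. a.a.X + c.X\{a,c}) has moves -a-> p0
  p2 = (rec X. a.a.X + c.X\{a,c})\{a,c} has moves stopped
LTS(Q): 3 reachable states
  q0 = rec X. c.X\{a,c} + a.a.X has moves -a-> q1, -c-> q2
  q1 = a.(rec X. c.X\{a,c} + a.a.X) has moves -a-> q0
  q2 = (rec X. c.X\{a,c} + a.a.X)\{a,c} has moves stopped
Partition-refinement fixed point:
  B0 = {p0, q0}
  B1 = {p2, q2}
  B2 = {p1, q1}
p0 ∈ B0, q0 ∈ B0 → same block
Bisimilar ⇒ trace-equivalent.

traces(P) = traces(Q)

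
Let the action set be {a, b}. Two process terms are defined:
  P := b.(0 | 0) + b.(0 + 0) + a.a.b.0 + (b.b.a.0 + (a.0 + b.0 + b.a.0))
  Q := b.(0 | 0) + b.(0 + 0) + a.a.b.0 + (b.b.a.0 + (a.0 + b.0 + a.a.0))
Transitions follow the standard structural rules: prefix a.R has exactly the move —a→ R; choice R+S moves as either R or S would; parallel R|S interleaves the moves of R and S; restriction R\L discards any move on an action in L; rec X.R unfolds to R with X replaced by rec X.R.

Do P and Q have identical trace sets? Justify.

Reachable graph of P (8 states):
  s0 = b.(0 | 0) + b.(0 + 0) + a.a.b.0 + (b.b.a.0 + (a.0 + b.0 + b.a.0)) has moves ··a··> s1, ··a··> s2, ··b··> s1, ··b··> s3, ··b··> s4, ··b··> s5, ··b··> s6
  s1 = 0 has moves ∅
  s2 = a.b.0 has moves ··a··> s7
  s3 = 0 + 0 has moves ∅
  s4 = 0 | 0 has moves ∅
  s5 = a.0 has moves ··a··> s1
  s6 = b.a.0 has moves ··b··> s5
  s7 = b.0 has moves ··b··> s1
Reachable graph of Q (8 states):
  t0 = b.(0 | 0) + b.(0 + 0) + a.a.b.0 + (b.b.a.0 + (a.0 + b.0 + a.a.0)) has moves ··a··> t1, ··a··> t2, ··a··> t3, ··b··> t1, ··b··> t4, ··b··> t5, ··b··> t6
  t1 = 0 has moves ∅
  t2 = a.0 has moves ··a··> t1
  t3 = a.b.0 has moves ··a··> t7
  t4 = 0 + 0 has moves ∅
  t5 = 0 | 0 has moves ∅
  t6 = b.a.0 has moves ··b··> t2
  t7 = b.0 has moves ··b··> t1
Trace ⟨ba⟩ through P, begin at {s0}:
  after b @ step 1: {s1, s3, s4, s5, s6}
  after a @ step 2: {s1}
  ✓ P
Trace ⟨ba⟩ through Q, begin at {t0}:
  after b @ step 1: {t1, t4, t5, t6}
  after a @ step 2: no successor for Q

NO — witness ⟨ba⟩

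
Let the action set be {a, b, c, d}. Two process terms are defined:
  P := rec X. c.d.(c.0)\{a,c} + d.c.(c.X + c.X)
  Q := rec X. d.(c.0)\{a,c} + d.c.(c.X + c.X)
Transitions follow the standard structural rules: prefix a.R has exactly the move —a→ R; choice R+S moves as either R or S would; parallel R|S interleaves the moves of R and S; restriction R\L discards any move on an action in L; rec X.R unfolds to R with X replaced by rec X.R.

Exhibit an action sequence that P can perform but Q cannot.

c

Reachable graph of P (5 states):
  m0 = rec X. c.d.(c.0)\{a,c} + d.c.(c.X + c.X) has moves =c=> m1, =d=> m2
  m1 = d.(c.0)\{a,c} has moves =d=> m3
  m2 = c.(c.(rec X. c.d.(c.0)\{a,c} + d.c.(c.X + c.X)) + c.(rec X. c.d.(c.0)\{a,c} + d.c.(c.X + c.X))) has moves =c=> m4
  m3 = (c.0)\{a,c} has moves deadlocked
  m4 = c.(rec X. c.d.(c.0)\{a,c} + d.c.(c.X + c.X)) + c.(rec X. c.d.(c.0)\{a,c} + d.c.(c.X + c.X)) has moves =c=> m0
Reachable graph of Q (4 states):
  n0 = rec X. d.(c.0)\{a,c} + d.c.(c.X + c.X) has moves =d=> n1, =d=> n2
  n1 = (c.0)\{a,c} has moves deadlocked
  n2 = c.(c.(rec X. d.(c.0)\{a,c} + d.c.(c.X + c.X)) + c.(rec X. d.(c.0)\{a,c} + d.c.(c.X + c.X))) has moves =c=> n3
  n3 = c.(rec X. d.(c.0)\{a,c} + d.c.(c.X + c.X)) + c.(rec X. d.(c.0)\{a,c} + d.c.(c.X + c.X)) has moves =c=> n0
Run σ = ⟨c⟩ on P: start {m0}
  step 1 (c): {m1}
  P completes σ.
Run σ = ⟨c⟩ on Q: start {n0}
  step 1 (c): ∅ (Q stuck)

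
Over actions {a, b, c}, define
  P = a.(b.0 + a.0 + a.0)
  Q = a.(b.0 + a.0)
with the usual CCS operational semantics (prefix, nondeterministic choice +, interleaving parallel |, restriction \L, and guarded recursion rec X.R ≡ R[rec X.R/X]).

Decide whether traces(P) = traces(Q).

Reachable graph of P (3 states):
  p0 = a.(b.0 + a.0 + a.0) :: ··a··> p1
  p1 = b.0 + a.0 + a.0 :: ··a··> p2, ··b··> p2
  p2 = 0 :: stopped
Reachable graph of Q (3 states):
  q0 = a.(b.0 + a.0) :: ··a··> q1
  q1 = b.0 + a.0 :: ··a··> q2, ··b··> q2
  q2 = 0 :: stopped
Bisimilarity quotient blocks:
  B0 = {p0, q0}
  B1 = {p1, q1}
  B2 = {p2, q2}
p0 ∈ B0, q0 ∈ B0 → same block
Bisimilar ⇒ trace-equivalent.

traces(P) = traces(Q)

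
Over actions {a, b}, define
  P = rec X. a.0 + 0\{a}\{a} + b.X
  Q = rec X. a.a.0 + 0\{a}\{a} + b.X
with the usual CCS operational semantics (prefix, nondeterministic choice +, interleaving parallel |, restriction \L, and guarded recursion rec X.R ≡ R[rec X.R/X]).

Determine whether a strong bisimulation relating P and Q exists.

LTS(P): 2 reachable states
  p0 = rec X. a.0 + 0\{a}\{a} + b.X | -a-> p1, -b-> p0
  p1 = 0 | stopped
LTS(Q): 3 reachable states
  q0 = rec X. a.a.0 + 0\{a}\{a} + b.X | -a-> q1, -b-> q0
  q1 = a.0 | -a-> q2
  q2 = 0 | stopped
Coarsest stable partition (strong bisimilarity classes):
  B0 = {p0}
  B1 = {p1, q2}
  B2 = {q0}
  B3 = {q1}
p0 ∈ B0, q0 ∈ B2 → different blocks

not bisimilar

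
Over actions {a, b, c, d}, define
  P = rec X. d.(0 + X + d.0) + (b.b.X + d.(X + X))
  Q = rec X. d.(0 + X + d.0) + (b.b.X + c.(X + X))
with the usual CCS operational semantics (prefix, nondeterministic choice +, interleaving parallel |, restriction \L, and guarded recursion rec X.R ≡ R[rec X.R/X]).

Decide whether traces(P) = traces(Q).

traces(P) ≠ traces(Q) — witness ⟨c⟩

P's transition system — 5 states:
  p0 = rec X. d.(0 + X + d.0) + (b.b.X + d.(X + X)) has moves ··b··> p1, ··d··> p2, ··d··> p3
  p1 = b.(rec X. d.(0 + X + d.0) + (b.b.X + d.(X + X))) has moves ··b··> p0
  p2 = (rec X. d.(0 + X + d.0) + (b.b.X + d.(X + X))) + (rec X. d.(0 + X + d.0) + (b.b.X + d.(X + X))) has moves ··b··> p1, ··d··> p2, ··d··> p3
  p3 = 0 + (rec X. d.(0 + X + d.0) + (b.b.X + d.(X + X))) + d.0 has moves ··b··> p1, ··d··> p2, ··d··> p3, ··d··> p4
  p4 = 0 has moves (no moves)
Q's transition system — 5 states:
  q0 = rec X. d.(0 + X + d.0) + (b.b.X + c.(X + X)) has moves ··b··> q1, ··c··> q2, ··d··> q3
  q1 = b.(rec X. d.(0 + X + d.0) + (b.b.X + c.(X + X))) has moves ··b··> q0
  q2 = (rec X. d.(0 + X + d.0) + (b.b.X + c.(X + X))) + (rec X. d.(0 + X + d.0) + (b.b.X + c.(X + X))) has moves ··b··> q1, ··c··> q2, ··d··> q3
  q3 = 0 + (rec X. d.(0 + X + d.0) + (b.b.X + c.(X + X))) + d.0 has moves ··b··> q1, ··c··> q2, ··d··> q3, ··d··> q4
  q4 = 0 has moves (no moves)
Trace ⟨c⟩ through Q, begin at {q0}:
  step 1 (c): {q2}
  — Q admits the full trace.
Trace ⟨c⟩ through P, begin at {p0}:
  step 1 (c): ∅ (P stuck)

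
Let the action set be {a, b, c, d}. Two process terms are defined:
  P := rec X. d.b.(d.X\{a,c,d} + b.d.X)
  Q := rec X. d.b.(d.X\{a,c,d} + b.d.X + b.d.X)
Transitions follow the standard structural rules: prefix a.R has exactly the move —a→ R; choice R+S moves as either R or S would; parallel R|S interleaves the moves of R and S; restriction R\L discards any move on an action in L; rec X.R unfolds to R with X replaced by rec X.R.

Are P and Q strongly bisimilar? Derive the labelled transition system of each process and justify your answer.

bisimilar

P's transition system — 5 states:
  m0 = rec X. d.b.(d.X\{a,c,d} + b.d.X) ⊢ -d-> m1
  m1 = b.(d.(rec X. d.b.(d.X\{a,c,d} + b.d.X))\{a,c,d} + b.d.(rec X. d.b.(d.X\{a,c,d} + b.d.X))) ⊢ -b-> m2
  m2 = d.(rec X. d.b.(d.X\{a,c,d} + b.d.X))\{a,c,d} + b.d.(rec X. d.b.(d.X\{a,c,d} + b.d.X)) ⊢ -b-> m3, -d-> m4
  m3 = d.(rec X. d.b.(d.X\{a,c,d} + b.d.X)) ⊢ -d-> m0
  m4 = (rec X. d.b.(d.X\{a,c,d} + b.d.X))\{a,c,d} ⊢ ∅
Q's transition system — 5 states:
  n0 = rec X. d.b.(d.X\{a,c,d} + b.d.X + b.d.X) ⊢ -d-> n1
  n1 = b.(d.(rec X. d.b.(d.X\{a,c,d} + b.d.X + b.d.X))\{a,c,d} + b.d.(rec X. d.b.(d.X\{a,c,d} + b.d.X + b.d.X)) + b.d.(rec X. d.b.(d.X\{a,c,d} + b.d.X + b.d.X))) ⊢ -b-> n2
  n2 = d.(rec X. d.b.(d.X\{a,c,d} + b.d.X + b.d.X))\{a,c,d} + b.d.(rec X. d.b.(d.X\{a,c,d} + b.d.X + b.d.X)) + b.d.(rec X. d.b.(d.X\{a,c,d} + b.d.X + b.d.X)) ⊢ -b-> n3, -d-> n4
  n3 = d.(rec X. d.b.(d.X\{a,c,d} + b.d.X + b.d.X)) ⊢ -d-> n0
  n4 = (rec X. d.b.(d.X\{a,c,d} + b.d.X + b.d.X))\{a,c,d} ⊢ ∅
Partition-refinement fixed point:
  B0 = {m0, n0}
  B1 = {m1, n1}
  B2 = {m2, n2}
  B3 = {m4, n4}
  B4 = {m3, n3}
m0 ∈ B0, n0 ∈ B0 → same block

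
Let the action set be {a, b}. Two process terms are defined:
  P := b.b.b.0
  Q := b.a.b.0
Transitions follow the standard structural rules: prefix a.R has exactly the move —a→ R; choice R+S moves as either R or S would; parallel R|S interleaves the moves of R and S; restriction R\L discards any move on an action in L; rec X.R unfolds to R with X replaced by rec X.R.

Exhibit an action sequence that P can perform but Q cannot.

Reachable graph of P (4 states):
  s0 = b.b.b.0 ⊢ —b→ s1
  s1 = b.b.0 ⊢ —b→ s2
  s2 = b.0 ⊢ —b→ s3
  s3 = 0 ⊢ stopped
Reachable graph of Q (4 states):
  t0 = b.a.b.0 ⊢ —b→ t1
  t1 = a.b.0 ⊢ —a→ t2
  t2 = b.0 ⊢ —b→ t3
  t3 = 0 ⊢ stopped
Run σ = ⟨bb⟩ on P: start {s0}
  step 1 (b): {s1}
  step 2 (b): {s2}
  — P admits the full trace.
Run σ = ⟨bb⟩ on Q: start {t0}
  step 1 (b): {t1}
  step 2 (b): ∅  — Q cannot continue

bb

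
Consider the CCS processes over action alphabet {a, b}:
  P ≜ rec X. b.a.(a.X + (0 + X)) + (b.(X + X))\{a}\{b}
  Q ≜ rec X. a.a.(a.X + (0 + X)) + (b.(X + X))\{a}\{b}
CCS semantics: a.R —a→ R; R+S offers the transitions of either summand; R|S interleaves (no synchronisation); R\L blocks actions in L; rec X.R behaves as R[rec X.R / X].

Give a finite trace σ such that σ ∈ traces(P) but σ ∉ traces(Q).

LTS(P): 3 reachable states
  p0 = rec X. b.a.(a.X + (0 + X)) + (b.(X + X))\{a}\{b} | -b-> p1
  p1 = a.(a.(rec X. b.a.(a.X + (0 + X)) + (b.(X + X))\{a}\{b}) + (0 + (rec X. b.a.(a.X + (0 + X)) + (b.(X + X))\{a}\{b}))) | -a-> p2
  p2 = a.(rec X. b.a.(a.X + (0 + X)) + (b.(X + X))\{a}\{b}) + (0 + (rec X. b.a.(a.X + (0 + X)) + (b.(X + X))\{a}\{b})) | -a-> p0, -b-> p1
LTS(Q): 3 reachable states
  q0 = rec X. a.a.(a.X + (0 + X)) + (b.(X + X))\{a}\{b} | -a-> q1
  q1 = a.(a.(rec X. a.a.(a.X + (0 + X)) + (b.(X + X))\{a}\{b}) + (0 + (rec X. a.a.(a.X + (0 + X)) + (b.(X + X))\{a}\{b}))) | -a-> q2
  q2 = a.(rec X. a.a.(a.X + (0 + X)) + (b.(X + X))\{a}\{b}) + (0 + (rec X. a.a.(a.X + (0 + X)) + (b.(X + X))\{a}\{b})) | -a-> q0, -a-> q1
Executing b from P (initial set {p0}):
  after b @ step 1: {p1}
  P completes σ.
Executing b from Q (initial set {q0}):
  after b @ step 1: ∅  — Q cannot continue

b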